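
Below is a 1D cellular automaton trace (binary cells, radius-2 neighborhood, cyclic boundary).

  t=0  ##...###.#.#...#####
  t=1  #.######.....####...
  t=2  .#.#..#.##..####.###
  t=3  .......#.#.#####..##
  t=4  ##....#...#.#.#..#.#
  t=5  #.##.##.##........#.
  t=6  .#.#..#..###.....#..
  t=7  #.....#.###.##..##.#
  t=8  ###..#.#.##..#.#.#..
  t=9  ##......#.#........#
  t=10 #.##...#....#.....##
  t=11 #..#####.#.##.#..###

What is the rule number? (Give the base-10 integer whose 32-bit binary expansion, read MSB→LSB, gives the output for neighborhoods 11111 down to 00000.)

  [31] ##### => .  t=0,i=17
  [30] ####. => #  t=0,i=0
  [29] ###.# => #  t=0,i=7
  [28] ###.. => .  t=0,i=1
  [27] ##.## => .  t=2,i=16
  [26] ##.#. => .  t=0,i=8
  [25] ##..# => .  t=2,i=10
  [24] ##... => #  t=0,i=2
  [23] #.### => .  t=1,i=2
  [22] #.##. => .  t=2,i=8
  [21] #.#.# => .  t=0,i=9
  [20] #.#.. => .  t=0,i=11
  [19] #..## => #  t=2,i=11
  [18] #..#. => .  t=2,i=5
  [17] #...# => #  t=0,i=3
  [16] #.... => #  t=1,i=9
  [15] .#### => #  t=0,i=16
  [14] .###. => #  t=0,i=6
  [13] .##.# => #  t=5,i=3
  [12] .##.. => #  t=2,i=9
  [11] .#.## => #  t=1,i=1
  [10] .#.#. => .  t=0,i=10
  [9] .#..# => .  t=2,i=4
  [8] .#... => .  t=0,i=12
  [7] ..### => #  t=0,i=5
  [6] ..##. => .  t=3,i=18
  [5] ..#.# => .  t=1,i=0
  [4] ..#.. => #  t=4,i=6
  [3] ...## => #  t=0,i=4
  [2] ...#. => #  t=1,i=19
  [1] ....# => .  t=1,i=11
  [0] ..... => .  t=1,i=10
  bits 01100001000010111111100010011100 = 1628174492

1628174492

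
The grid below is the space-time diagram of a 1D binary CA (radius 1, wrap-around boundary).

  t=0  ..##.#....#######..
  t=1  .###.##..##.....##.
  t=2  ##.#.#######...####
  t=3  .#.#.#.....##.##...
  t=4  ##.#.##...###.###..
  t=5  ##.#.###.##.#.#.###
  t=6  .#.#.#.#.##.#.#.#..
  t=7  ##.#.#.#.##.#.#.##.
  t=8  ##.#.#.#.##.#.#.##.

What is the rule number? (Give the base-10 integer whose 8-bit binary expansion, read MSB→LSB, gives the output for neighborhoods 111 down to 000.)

94

  ###|.  b7=0 t=0,i=11
  ##.|#  b6=1 t=0,i=3
  #.#|.  b5=0 t=0,i=4
  #..|#  b4=1 t=0,i=6
  .##|#  b3=1 t=0,i=2
  .#.|#  b2=1 t=0,i=5
  ..#|#  b1=1 t=0,i=1
  ...|.  b0=0 t=0,i=0
  bits 01011110 = 94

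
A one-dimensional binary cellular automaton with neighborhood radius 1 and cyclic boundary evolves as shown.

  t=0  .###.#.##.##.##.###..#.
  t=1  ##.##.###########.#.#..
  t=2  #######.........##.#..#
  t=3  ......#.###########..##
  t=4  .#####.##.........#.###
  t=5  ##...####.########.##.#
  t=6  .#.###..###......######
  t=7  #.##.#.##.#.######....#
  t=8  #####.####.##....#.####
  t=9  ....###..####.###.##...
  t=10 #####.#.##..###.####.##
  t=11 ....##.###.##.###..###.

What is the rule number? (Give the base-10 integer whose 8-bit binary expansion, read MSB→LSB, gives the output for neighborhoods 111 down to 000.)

  ### -> .   bit 7 = 0  t=0,i=2
  ##. -> #   bit 6 = 1  t=0,i=3
  #.# -> #   bit 5 = 1  t=0,i=4
  #.. -> .   bit 4 = 0  t=0,i=19
  .## -> #   bit 3 = 1  t=0,i=1
  .#. -> .   bit 2 = 0  t=0,i=5
  ..# -> #   bit 1 = 1  t=0,i=0
  ... -> #   bit 0 = 1  t=2,i=8
  bits 01101011 = 107

107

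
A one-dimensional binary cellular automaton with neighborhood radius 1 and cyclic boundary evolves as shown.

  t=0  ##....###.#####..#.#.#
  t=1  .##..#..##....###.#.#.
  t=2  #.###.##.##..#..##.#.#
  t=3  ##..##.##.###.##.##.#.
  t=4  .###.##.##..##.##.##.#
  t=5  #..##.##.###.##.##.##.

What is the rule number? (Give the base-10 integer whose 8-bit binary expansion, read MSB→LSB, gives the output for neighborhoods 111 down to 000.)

  [7] ### => .  t=0,i=0
  [6] ##. => #  t=0,i=1
  [5] #.# => #  t=0,i=9
  [4] #.. => #  t=0,i=2
  [3] .## => .  t=0,i=6
  [2] .#. => .  t=0,i=17
  [1] ..# => #  t=0,i=5
  [0] ... => .  t=0,i=3
  bits 01110010 = 114

114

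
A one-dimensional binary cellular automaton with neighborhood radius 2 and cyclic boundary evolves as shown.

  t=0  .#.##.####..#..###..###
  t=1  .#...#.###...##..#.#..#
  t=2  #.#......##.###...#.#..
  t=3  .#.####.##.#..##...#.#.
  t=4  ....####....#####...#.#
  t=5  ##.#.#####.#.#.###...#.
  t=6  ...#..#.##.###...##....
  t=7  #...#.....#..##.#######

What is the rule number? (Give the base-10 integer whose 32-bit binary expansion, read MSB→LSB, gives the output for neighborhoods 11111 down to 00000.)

  #####|.  b31=0 t=4,i=14
  ####.|#  b30=1 t=0,i=8
  ###.#|#  b29=1 t=0,i=22
  ###..|#  b28=1 t=0,i=9
  ##.##|#  b27=1 t=0,i=5
  ##.#.|.  b26=0 t=0,i=0
  ##..#|.  b25=0 t=0,i=10
  ##...|#  b24=1 t=1,i=10
  #.###|.  b23=0 t=0,i=6
  #.##.|.  b22=0 t=0,i=3
  #.#.#|#  b21=1 t=0,i=1
  #.#..|.  b20=0 t=1,i=1
  #..##|#  b19=1 t=0,i=14
  #..#.|.  b18=0 t=0,i=11
  #...#|.  b17=0 t=1,i=3
  #....|#  b16=1 t=2,i=4
  .####|#  b15=1 t=0,i=7
  .###.|.  b14=0 t=0,i=16
  .##.#|.  b13=0 t=0,i=4
  .##..|#  b12=1 t=1,i=14
  .#.##|.  b11=0 t=0,i=2
  .#.#.|#  b10=1 t=1,i=0
  .#..#|#  b9=1 t=0,i=13
  .#...|#  b8=1 t=1,i=2
  ..###|.  b7=0 t=0,i=15
  ..##.|#  b6=1 t=1,i=13
  ..#.#|.  b5=0 t=1,i=5
  ..#..|.  b4=0 t=0,i=12
  ...##|#  b3=1 t=1,i=12
  ...#.|.  b2=0 t=1,i=4
  ....#|.  b1=0 t=2,i=7
  .....|#  b0=1 t=2,i=5
  bits 01111001001010011001011101001001 = 2032768841

2032768841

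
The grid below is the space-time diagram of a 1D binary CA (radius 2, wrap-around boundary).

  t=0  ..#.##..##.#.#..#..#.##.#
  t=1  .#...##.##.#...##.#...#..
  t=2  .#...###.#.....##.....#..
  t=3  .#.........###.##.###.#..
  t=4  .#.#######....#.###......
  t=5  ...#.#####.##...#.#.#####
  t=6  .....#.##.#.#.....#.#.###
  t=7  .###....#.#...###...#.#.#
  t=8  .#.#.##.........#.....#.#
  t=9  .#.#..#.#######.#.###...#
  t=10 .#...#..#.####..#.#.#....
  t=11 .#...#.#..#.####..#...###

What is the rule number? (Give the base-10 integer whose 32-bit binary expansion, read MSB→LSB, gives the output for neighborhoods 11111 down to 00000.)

3668258899

  [31] ##### => #  t=4,i=5
  [30] ####. => #  t=4,i=8
  [29] ###.# => .  t=2,i=7
  [28] ###.. => #  t=4,i=9
  [27] ##.## => #  t=1,i=7
  [26] ##.#. => .  t=0,i=10
  [25] ##..# => #  t=0,i=6
  [24] ##... => .  t=2,i=17
  [23] #.### => #  t=3,i=18
  [22] #.##. => .  t=0,i=4
  [21] #.#.# => #  t=0,i=11
  [20] #.#.. => .  t=0,i=13
  [19] #..## => .  t=0,i=7
  [18] #..#. => #  t=0,i=1
  [17] #...# => .  t=1,i=3
  [16] #.... => #  t=2,i=11
  [15] .#### => .  t=4,i=4
  [14] .###. => .  t=2,i=6
  [13] .##.# => #  t=0,i=9
  [12] .##.. => #  t=0,i=5
  [11] .#.## => .  t=0,i=3
  [10] .#.#. => .  t=0,i=12
  [9] .#..# => .  t=0,i=0
  [8] .#... => .  t=1,i=2
  [7] ..### => .  t=2,i=5
  [6] ..##. => #  t=0,i=8
  [5] ..#.# => .  t=0,i=2
  [4] ..#.. => #  t=0,i=16
  [3] ...## => .  t=1,i=4
  [2] ...#. => .  t=1,i=0
  [1] ....# => #  t=2,i=13
  [0] ..... => #  t=2,i=12
  bits 11011010101001010011000001010011 = 3668258899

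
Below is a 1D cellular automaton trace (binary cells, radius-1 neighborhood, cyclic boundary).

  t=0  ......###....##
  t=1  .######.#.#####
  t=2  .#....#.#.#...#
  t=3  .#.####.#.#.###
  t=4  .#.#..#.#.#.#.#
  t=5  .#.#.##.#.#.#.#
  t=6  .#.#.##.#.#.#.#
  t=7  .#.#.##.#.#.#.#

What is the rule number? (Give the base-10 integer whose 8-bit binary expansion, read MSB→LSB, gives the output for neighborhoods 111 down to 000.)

79

  nb ###: next=.  (t=0,i=7, bit7=0)
  nb ##.: next=#  (t=0,i=8, bit6=1)
  nb #.#: next=.  (t=1,i=0, bit5=0)
  nb #..: next=.  (t=0,i=0, bit4=0)
  nb .##: next=#  (t=0,i=6, bit3=1)
  nb .#.: next=#  (t=1,i=8, bit2=1)
  nb ..#: next=#  (t=0,i=5, bit1=1)
  nb ...: next=#  (t=0,i=1, bit0=1)
  bits 01001111 = 79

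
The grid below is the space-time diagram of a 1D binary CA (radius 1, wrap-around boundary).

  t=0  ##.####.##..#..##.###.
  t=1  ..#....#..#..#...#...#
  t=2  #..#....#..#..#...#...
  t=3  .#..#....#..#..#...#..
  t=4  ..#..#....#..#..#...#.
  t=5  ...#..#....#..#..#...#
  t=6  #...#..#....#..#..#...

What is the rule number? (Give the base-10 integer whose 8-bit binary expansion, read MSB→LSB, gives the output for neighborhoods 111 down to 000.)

48

  nb ###: next=.  (t=0,i=4, bit7=0)
  nb ##.: next=.  (t=0,i=1, bit6=0)
  nb #.#: next=#  (t=0,i=2, bit5=1)
  nb #..: next=#  (t=0,i=10, bit4=1)
  nb .##: next=.  (t=0,i=0, bit3=0)
  nb .#.: next=.  (t=0,i=12, bit2=0)
  nb ..#: next=.  (t=0,i=11, bit1=0)
  nb ...: next=.  (t=1,i=4, bit0=0)
  bits 00110000 = 48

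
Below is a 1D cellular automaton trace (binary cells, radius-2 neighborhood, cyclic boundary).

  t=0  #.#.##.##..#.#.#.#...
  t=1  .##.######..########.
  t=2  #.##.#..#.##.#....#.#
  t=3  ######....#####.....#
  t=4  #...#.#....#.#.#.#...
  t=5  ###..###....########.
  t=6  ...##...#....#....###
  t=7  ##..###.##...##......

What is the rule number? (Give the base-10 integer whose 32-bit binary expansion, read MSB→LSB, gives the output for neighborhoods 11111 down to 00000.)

  ##### -> .   bit 31 = 0  t=1,i=6
  ####. -> #   bit 30 = 1  t=1,i=8
  ###.# -> #   bit 29 = 1  t=5,i=19
  ###.. -> .   bit 28 = 0  t=1,i=9
  ##.## -> #   bit 27 = 1  t=0,i=6
  ##.#. -> #   bit 26 = 1  t=2,i=4
  ##..# -> #   bit 25 = 1  t=0,i=9
  ##... -> #   bit 24 = 1  t=3,i=6
  #.### -> .   bit 23 = 0  t=1,i=4
  #.##. -> #   bit 22 = 1  t=0,i=4
  #.#.# -> #   bit 21 = 1  t=0,i=2
  #.#.. -> #   bit 20 = 1  t=0,i=17
  #..## -> #   bit 19 = 1  t=1,i=0
  #..#. -> .   bit 18 = 0  t=0,i=10
  #...# -> #   bit 17 = 1  t=0,i=19
  #.... -> .   bit 16 = 0  t=2,i=15
  .#### -> #   bit 15 = 1  t=1,i=5
  .###. -> .   bit 14 = 0  t=5,i=1
  .##.# -> #   bit 13 = 1  t=0,i=5
  .##.. -> #   bit 12 = 1  t=0,i=8
  .#.## -> .   bit 11 = 0  t=0,i=3
  .#.#. -> #   bit 10 = 1  t=0,i=1
  .#..# -> .   bit 9 = 0  t=2,i=6
  .#... -> #   bit 8 = 1  t=0,i=18
  ..### -> .   bit 7 = 0  t=1,i=12
  ..##. -> .   bit 6 = 0  t=1,i=1
  ..#.# -> .   bit 5 = 0  t=0,i=0
  ..#.. -> #   bit 4 = 1  t=4,i=0
  ...## -> .   bit 3 = 0  t=3,i=9
  ...#. -> .   bit 2 = 0  t=0,i=20
  ....# -> .   bit 1 = 0  t=2,i=16
  ..... -> #   bit 0 = 1  t=3,i=17
  bits 01101111011110101011010100010001 = 1870312721

1870312721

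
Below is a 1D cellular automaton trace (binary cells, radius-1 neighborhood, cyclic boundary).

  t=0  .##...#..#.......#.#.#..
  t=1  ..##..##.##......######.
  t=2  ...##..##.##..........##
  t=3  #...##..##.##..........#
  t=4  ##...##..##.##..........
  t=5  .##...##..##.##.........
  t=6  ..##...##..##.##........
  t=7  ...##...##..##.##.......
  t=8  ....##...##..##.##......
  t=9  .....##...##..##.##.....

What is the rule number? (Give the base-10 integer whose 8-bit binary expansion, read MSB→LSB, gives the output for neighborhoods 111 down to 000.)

116

  ### -> .   bit 7 = 0  t=1,i=18
  ##. -> #   bit 6 = 1  t=0,i=2
  #.# -> #   bit 5 = 1  t=0,i=18
  #.. -> #   bit 4 = 1  t=0,i=3
  .## -> .   bit 3 = 0  t=0,i=1
  .#. -> #   bit 2 = 1  t=0,i=6
  ..# -> .   bit 1 = 0  t=0,i=0
  ... -> .   bit 0 = 0  t=0,i=4
  bits 01110100 = 116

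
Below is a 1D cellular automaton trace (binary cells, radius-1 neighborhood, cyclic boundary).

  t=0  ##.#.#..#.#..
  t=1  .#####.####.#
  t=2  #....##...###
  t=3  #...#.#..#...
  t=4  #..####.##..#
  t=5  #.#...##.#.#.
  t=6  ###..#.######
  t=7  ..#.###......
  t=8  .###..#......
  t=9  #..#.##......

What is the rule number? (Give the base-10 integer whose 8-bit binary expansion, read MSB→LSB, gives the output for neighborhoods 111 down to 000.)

  ###|.  b7=0 t=1,i=2
  ##.|#  b6=1 t=0,i=1
  #.#|#  b5=1 t=0,i=2
  #..|.  b4=0 t=0,i=6
  .##|.  b3=0 t=0,i=0
  .#.|#  b2=1 t=0,i=3
  ..#|#  b1=1 t=0,i=7
  ...|.  b0=0 t=2,i=2
  bits 01100110 = 102

102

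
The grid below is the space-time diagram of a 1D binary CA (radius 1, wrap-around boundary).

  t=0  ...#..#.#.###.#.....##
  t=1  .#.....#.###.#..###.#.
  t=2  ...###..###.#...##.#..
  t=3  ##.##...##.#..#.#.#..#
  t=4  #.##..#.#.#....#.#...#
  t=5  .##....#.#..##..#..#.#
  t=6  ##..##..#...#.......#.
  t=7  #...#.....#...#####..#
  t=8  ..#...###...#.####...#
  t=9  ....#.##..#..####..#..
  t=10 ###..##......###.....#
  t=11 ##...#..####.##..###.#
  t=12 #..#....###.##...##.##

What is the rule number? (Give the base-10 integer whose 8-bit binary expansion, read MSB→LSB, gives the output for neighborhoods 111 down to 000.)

169

  ### -> #   bit 7 = 1  t=0,i=11
  ##. -> .   bit 6 = 0  t=0,i=12
  #.# -> #   bit 5 = 1  t=0,i=7
  #.. -> .   bit 4 = 0  t=0,i=0
  .## -> #   bit 3 = 1  t=0,i=10
  .#. -> .   bit 2 = 0  t=0,i=3
  ..# -> .   bit 1 = 0  t=0,i=2
  ... -> #   bit 0 = 1  t=0,i=1
  bits 10101001 = 169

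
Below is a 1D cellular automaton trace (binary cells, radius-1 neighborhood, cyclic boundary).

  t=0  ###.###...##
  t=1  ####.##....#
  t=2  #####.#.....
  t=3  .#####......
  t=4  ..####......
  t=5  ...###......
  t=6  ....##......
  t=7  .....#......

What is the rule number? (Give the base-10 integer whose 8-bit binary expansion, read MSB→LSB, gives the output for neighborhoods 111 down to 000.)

  ### -> #   bit 7 = 1  t=0,i=0
  ##. -> #   bit 6 = 1  t=0,i=2
  #.# -> #   bit 5 = 1  t=0,i=3
  #.. -> .   bit 4 = 0  t=0,i=7
  .## -> .   bit 3 = 0  t=0,i=4
  .#. -> .   bit 2 = 0  t=2,i=6
  ..# -> .   bit 1 = 0  t=0,i=9
  ... -> .   bit 0 = 0  t=0,i=8
  bits 11100000 = 224

224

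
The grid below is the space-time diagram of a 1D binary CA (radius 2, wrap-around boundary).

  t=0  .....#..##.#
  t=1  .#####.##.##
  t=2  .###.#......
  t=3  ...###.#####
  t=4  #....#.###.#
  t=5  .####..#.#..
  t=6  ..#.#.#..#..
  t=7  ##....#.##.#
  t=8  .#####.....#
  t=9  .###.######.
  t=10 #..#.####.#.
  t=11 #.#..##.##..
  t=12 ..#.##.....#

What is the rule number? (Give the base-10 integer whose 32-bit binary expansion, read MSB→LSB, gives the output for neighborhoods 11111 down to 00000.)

3046998103

  #####|#  b31=1 t=1,i=3
  ####.|.  b30=0 t=1,i=4
  ###.#|#  b29=1 t=1,i=5
  ###..|#  b28=1 t=3,i=11
  ##.##|.  b27=0 t=1,i=0
  ##.#.|#  b26=1 t=0,i=10
  ##..#|.  b25=0 t=5,i=5
  ##...|#  b24=1 t=3,i=0
  #.###|#  b23=1 t=1,i=1
  #.##.|.  b22=0 t=1,i=7
  #.#.#|.  b21=0 t=6,i=4
  #.#..|#  b20=1 t=0,i=11
  #..##|#  b19=1 t=0,i=7
  #..#.|#  b18=1 t=5,i=6
  #...#|.  b17=0 t=3,i=1
  #....|#  b16=1 t=0,i=1
  .####|#  b15=1 t=1,i=2
  .###.|.  b14=0 t=2,i=2
  .##.#|.  b13=0 t=0,i=9
  .##..|.  b12=0 t=4,i=0
  .#.##|.  b11=0 t=4,i=6
  .#.#.|.  b10=0 t=5,i=8
  .#..#|.  b9=0 t=0,i=6
  .#...|.  b8=0 t=0,i=0
  ..###|.  b7=0 t=2,i=1
  ..##.|#  b6=1 t=0,i=8
  ..#.#|.  b5=0 t=4,i=5
  ..#..|#  b4=1 t=0,i=5
  ...##|.  b3=0 t=2,i=0
  ...#.|#  b2=1 t=0,i=4
  ....#|#  b1=1 t=0,i=3
  .....|#  b0=1 t=0,i=2
  bits 10110101100111011000000001010111 = 3046998103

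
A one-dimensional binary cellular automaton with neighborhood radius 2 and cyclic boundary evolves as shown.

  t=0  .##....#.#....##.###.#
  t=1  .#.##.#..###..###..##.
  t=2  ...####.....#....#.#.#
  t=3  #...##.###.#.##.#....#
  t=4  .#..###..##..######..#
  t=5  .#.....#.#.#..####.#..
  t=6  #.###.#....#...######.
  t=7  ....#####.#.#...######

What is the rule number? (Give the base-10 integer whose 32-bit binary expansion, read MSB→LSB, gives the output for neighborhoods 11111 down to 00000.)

4015104325

  nb #####: next=#  (t=4,i=15, bit31=1)
  nb ####.: next=#  (t=2,i=5, bit30=1)
  nb ###.#: next=#  (t=0,i=19, bit29=1)
  nb ###..: next=.  (t=1,i=11, bit28=0)
  nb ##.##: next=#  (t=0,i=16, bit27=1)
  nb ##.#.: next=#  (t=0,i=20, bit26=1)
  nb ##..#: next=#  (t=1,i=12, bit25=1)
  nb ##...: next=#  (t=0,i=3, bit24=1)
  nb #.###: next=.  (t=0,i=17, bit23=0)
  nb #.##.: next=#  (t=0,i=1, bit22=1)
  nb #.#.#: next=.  (t=0,i=21, bit21=0)
  nb #.#..: next=#  (t=0,i=9, bit20=1)
  nb #..##: next=.  (t=1,i=8, bit19=0)
  nb #..#.: next=.  (t=1,i=0, bit18=0)
  nb #...#: next=.  (t=2,i=1, bit17=0)
  nb #....: next=#  (t=0,i=4, bit16=1)
  nb .####: next=#  (t=2,i=4, bit15=1)
  nb .###.: next=.  (t=0,i=18, bit14=0)
  nb .##.#: next=#  (t=0,i=15, bit13=1)
  nb .##..: next=.  (t=0,i=2, bit12=0)
  nb .#.##: next=.  (t=0,i=0, bit11=0)
  nb .#.#.: next=.  (t=0,i=8, bit10=0)
  nb .#..#: next=.  (t=1,i=7, bit9=0)
  nb .#...: next=#  (t=0,i=10, bit8=1)
  nb ..###: next=.  (t=1,i=9, bit7=0)
  nb ..##.: next=#  (t=0,i=14, bit6=1)
  nb ..#.#: next=.  (t=0,i=7, bit5=0)
  nb ..#..: next=.  (t=2,i=12, bit4=0)
  nb ...##: next=.  (t=0,i=13, bit3=0)
  nb ...#.: next=#  (t=0,i=6, bit2=1)
  nb ....#: next=.  (t=0,i=5, bit1=0)
  nb .....: next=#  (t=2,i=9, bit0=1)
  bits 11101111010100011010000101000101 = 4015104325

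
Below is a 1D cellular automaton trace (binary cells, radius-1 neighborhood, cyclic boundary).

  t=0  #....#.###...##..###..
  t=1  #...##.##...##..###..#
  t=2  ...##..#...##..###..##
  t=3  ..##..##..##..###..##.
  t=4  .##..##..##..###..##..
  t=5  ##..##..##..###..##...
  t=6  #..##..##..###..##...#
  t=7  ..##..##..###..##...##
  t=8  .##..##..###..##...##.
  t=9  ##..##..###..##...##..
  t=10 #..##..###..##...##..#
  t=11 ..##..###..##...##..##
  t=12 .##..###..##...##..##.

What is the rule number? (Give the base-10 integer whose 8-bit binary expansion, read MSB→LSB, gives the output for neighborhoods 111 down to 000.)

  ### -> #   bit 7 = 1  t=0,i=8
  ##. -> .   bit 6 = 0  t=0,i=9
  #.# -> .   bit 5 = 0  t=0,i=6
  #.. -> .   bit 4 = 0  t=0,i=1
  .## -> #   bit 3 = 1  t=0,i=7
  .#. -> #   bit 2 = 1  t=0,i=0
  ..# -> #   bit 1 = 1  t=0,i=4
  ... -> .   bit 0 = 0  t=0,i=2
  bits 10001110 = 142

142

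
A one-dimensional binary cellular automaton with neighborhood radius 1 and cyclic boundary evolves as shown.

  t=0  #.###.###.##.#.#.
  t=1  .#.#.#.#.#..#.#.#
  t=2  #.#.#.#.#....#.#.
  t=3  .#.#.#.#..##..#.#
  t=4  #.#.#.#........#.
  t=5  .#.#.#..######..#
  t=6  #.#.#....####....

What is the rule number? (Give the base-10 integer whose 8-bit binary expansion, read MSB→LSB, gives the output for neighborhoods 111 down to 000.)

161

  ###|#  b7=1 t=0,i=3
  ##.|.  b6=0 t=0,i=4
  #.#|#  b5=1 t=0,i=1
  #..|.  b4=0 t=1,i=10
  .##|.  b3=0 t=0,i=2
  .#.|.  b2=0 t=0,i=0
  ..#|.  b1=0 t=1,i=11
  ...|#  b0=1 t=2,i=10
  bits 10100001 = 161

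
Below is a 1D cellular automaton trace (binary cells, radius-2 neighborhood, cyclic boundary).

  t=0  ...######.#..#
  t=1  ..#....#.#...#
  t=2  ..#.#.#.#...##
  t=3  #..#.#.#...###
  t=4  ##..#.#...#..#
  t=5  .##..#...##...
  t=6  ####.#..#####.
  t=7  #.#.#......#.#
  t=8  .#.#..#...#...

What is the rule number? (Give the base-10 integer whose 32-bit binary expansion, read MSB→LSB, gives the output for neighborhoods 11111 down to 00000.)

  [31] ##### => .  t=0,i=5
  [30] ####. => #  t=0,i=7
  [29] ###.# => .  t=0,i=8
  [28] ###.. => #  t=3,i=0
  [27] ##.## => #  t=6,i=13
  [26] ##.#. => #  t=0,i=9
  [25] ##..# => #  t=2,i=0
  [24] ##... => #  t=5,i=11
  [23] #.### => #  t=6,i=0
  [22] #.##. => .  t=7,i=13
  [21] #.#.# => .  t=2,i=4
  [20] #.#.. => .  t=0,i=10
  [19] #..## => .  t=4,i=12
  [18] #..#. => .  t=0,i=12
  [17] #...# => .  t=0,i=1
  [16] #.... => #  t=1,i=4
  [15] .#### => .  t=0,i=4
  [14] .###. => .  t=4,i=0
  [13] .##.# => .  t=7,i=0
  [12] .##.. => #  t=2,i=13
  [11] .#.## => .  t=7,i=12
  [10] .#.#. => #  t=1,i=8
  [9] .#..# => .  t=0,i=11
  [8] .#... => .  t=0,i=0
  [7] ..### => .  t=0,i=3
  [6] ..##. => #  t=2,i=12
  [5] ..#.# => .  t=1,i=7
  [4] ..#.. => #  t=0,i=13
  [3] ...## => #  t=0,i=2
  [2] ...#. => #  t=1,i=6
  [1] ....# => .  t=1,i=5
  [0] ..... => .  t=7,i=7
  bits 01011111100000010001010001011100 = 1602294876

1602294876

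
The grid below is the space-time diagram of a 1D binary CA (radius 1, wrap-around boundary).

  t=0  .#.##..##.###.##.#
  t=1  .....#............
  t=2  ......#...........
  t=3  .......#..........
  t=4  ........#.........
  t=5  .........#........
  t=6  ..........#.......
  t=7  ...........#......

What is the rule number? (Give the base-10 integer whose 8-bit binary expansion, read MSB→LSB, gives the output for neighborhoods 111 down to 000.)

16

  nb ###: next=.  (t=0,i=11, bit7=0)
  nb ##.: next=.  (t=0,i=4, bit6=0)
  nb #.#: next=.  (t=0,i=0, bit5=0)
  nb #..: next=#  (t=0,i=5, bit4=1)
  nb .##: next=.  (t=0,i=3, bit3=0)
  nb .#.: next=.  (t=0,i=1, bit2=0)
  nb ..#: next=.  (t=0,i=6, bit1=0)
  nb ...: next=.  (t=1,i=0, bit0=0)
  bits 00010000 = 16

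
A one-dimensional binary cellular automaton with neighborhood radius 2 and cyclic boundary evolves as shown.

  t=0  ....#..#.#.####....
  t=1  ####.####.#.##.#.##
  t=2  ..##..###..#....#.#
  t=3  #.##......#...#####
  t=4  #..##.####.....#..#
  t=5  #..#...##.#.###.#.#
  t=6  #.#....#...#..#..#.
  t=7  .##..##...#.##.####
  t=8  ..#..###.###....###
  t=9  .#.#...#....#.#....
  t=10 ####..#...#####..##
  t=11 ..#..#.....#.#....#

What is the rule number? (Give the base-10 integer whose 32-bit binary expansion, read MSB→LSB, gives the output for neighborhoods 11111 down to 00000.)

1628741223

  nb #####: next=.  (t=1,i=0, bit31=0)
  nb ####.: next=#  (t=0,i=13, bit30=1)
  nb ###.#: next=#  (t=1,i=3, bit29=1)
  nb ###..: next=.  (t=0,i=14, bit28=0)
  nb ##.##: next=.  (t=1,i=4, bit27=0)
  nb ##.#.: next=.  (t=1,i=9, bit26=0)
  nb ##..#: next=.  (t=2,i=4, bit25=0)
  nb ##...: next=#  (t=0,i=15, bit24=1)
  nb #.###: next=.  (t=0,i=11, bit23=0)
  nb #.##.: next=.  (t=1,i=12, bit22=0)
  nb #.#.#: next=.  (t=0,i=9, bit21=0)
  nb #.#..: next=#  (t=2,i=18, bit20=1)
  nb #..##: next=.  (t=2,i=1, bit19=0)
  nb #..#.: next=#  (t=0,i=6, bit18=1)
  nb #...#: next=.  (t=3,i=12, bit17=0)
  nb #....: next=.  (t=0,i=16, bit16=0)
  nb .####: next=#  (t=0,i=12, bit15=1)
  nb .###.: next=.  (t=2,i=7, bit14=0)
  nb .##.#: next=.  (t=1,i=13, bit13=0)
  nb .##..: next=#  (t=2,i=3, bit12=1)
  nb .#.##: next=#  (t=0,i=10, bit11=1)
  nb .#.#.: next=#  (t=0,i=8, bit10=1)
  nb .#..#: next=#  (t=0,i=5, bit9=1)
  nb .#...: next=.  (t=2,i=12, bit8=0)
  nb ..###: next=.  (t=2,i=6, bit7=0)
  nb ..##.: next=#  (t=2,i=2, bit6=1)
  nb ..#.#: next=#  (t=0,i=7, bit5=1)
  nb ..#..: next=.  (t=0,i=4, bit4=0)
  nb ...##: next=.  (t=3,i=13, bit3=0)
  nb ...#.: next=#  (t=0,i=3, bit2=1)
  nb ....#: next=#  (t=0,i=2, bit1=1)
  nb .....: next=#  (t=0,i=0, bit0=1)
  bits 01100001000101001001111001100111 = 1628741223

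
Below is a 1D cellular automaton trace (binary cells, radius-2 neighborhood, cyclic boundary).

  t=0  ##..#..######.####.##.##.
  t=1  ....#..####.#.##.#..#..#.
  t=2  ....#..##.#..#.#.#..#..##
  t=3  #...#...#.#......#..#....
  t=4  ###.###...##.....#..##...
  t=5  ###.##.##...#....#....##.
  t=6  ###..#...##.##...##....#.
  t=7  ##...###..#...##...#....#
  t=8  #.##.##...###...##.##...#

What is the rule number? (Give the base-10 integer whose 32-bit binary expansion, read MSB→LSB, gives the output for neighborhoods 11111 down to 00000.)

  ##### -> #   bit 31 = 1  t=0,i=9
  ####. -> .   bit 30 = 0  t=0,i=11
  ###.# -> #   bit 29 = 1  t=0,i=12
  ###.. -> .   bit 28 = 0  t=4,i=6
  ##.## -> .   bit 27 = 0  t=0,i=13
  ##.#. -> .   bit 26 = 0  t=1,i=11
  ##..# -> .   bit 25 = 0  t=0,i=2
  ##... -> #   bit 24 = 1  t=2,i=0
  #.### -> #   bit 23 = 1  t=0,i=14
  #.##. -> .   bit 22 = 0  t=0,i=0
  #.#.# -> .   bit 21 = 0  t=1,i=12
  #.#.. -> #   bit 20 = 1  t=1,i=17
  #..## -> .   bit 19 = 0  t=0,i=6
  #..#. -> .   bit 18 = 0  t=0,i=3
  #...# -> #   bit 17 = 1  t=3,i=2
  #.... -> .   bit 16 = 0  t=1,i=0
  .#### -> #   bit 15 = 1  t=0,i=8
  .###. -> #   bit 14 = 1  t=4,i=1
  .##.# -> #   bit 13 = 1  t=0,i=20
  .##.. -> .   bit 12 = 0  t=0,i=1
  .#.## -> #   bit 11 = 1  t=1,i=13
  .#.#. -> .   bit 10 = 0  t=2,i=14
  .#..# -> .   bit 9 = 0  t=0,i=5
  .#... -> #   bit 8 = 1  t=1,i=24
  ..### -> #   bit 7 = 1  t=0,i=7
  ..##. -> .   bit 6 = 0  t=2,i=7
  ..#.# -> .   bit 5 = 0  t=2,i=13
  ..#.. -> #   bit 4 = 1  t=0,i=4
  ...## -> .   bit 3 = 0  t=4,i=9
  ...#. -> .   bit 2 = 0  t=1,i=3
  ....# -> .   bit 1 = 0  t=1,i=2
  ..... -> .   bit 0 = 0  t=1,i=1
  bits 10100001100100101110100110010000 = 2710759824

2710759824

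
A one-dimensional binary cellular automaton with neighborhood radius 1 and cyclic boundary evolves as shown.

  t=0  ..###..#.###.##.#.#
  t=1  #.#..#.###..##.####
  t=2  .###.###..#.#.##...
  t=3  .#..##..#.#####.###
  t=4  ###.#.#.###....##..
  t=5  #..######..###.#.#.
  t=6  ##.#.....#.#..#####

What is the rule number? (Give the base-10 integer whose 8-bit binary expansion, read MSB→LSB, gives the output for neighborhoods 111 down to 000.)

  nb ###: next=.  (t=0,i=3, bit7=0)
  nb ##.: next=.  (t=0,i=4, bit6=0)
  nb #.#: next=#  (t=0,i=8, bit5=1)
  nb #..: next=#  (t=0,i=0, bit4=1)
  nb .##: next=#  (t=0,i=2, bit3=1)
  nb .#.: next=#  (t=0,i=7, bit2=1)
  nb ..#: next=.  (t=0,i=1, bit1=0)
  nb ...: next=#  (t=2,i=17, bit0=1)
  bits 00111101 = 61

61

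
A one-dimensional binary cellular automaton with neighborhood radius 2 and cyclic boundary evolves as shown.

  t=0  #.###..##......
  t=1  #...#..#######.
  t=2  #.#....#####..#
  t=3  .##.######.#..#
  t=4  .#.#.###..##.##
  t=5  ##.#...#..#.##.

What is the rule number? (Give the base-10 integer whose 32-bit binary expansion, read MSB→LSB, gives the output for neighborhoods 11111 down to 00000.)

  #####|#  b31=1 t=1,i=9
  ####.|.  b30=0 t=1,i=12
  ###.#|.  b29=0 t=1,i=13
  ###..|#  b28=1 t=0,i=4
  ##.##|#  b27=1 t=3,i=3
  ##.#.|#  b26=1 t=1,i=14
  ##..#|.  b25=0 t=0,i=5
  ##...|#  b24=1 t=0,i=9
  #.###|.  b23=0 t=0,i=2
  #.##.|#  b22=1 t=3,i=1
  #.#.#|#  b21=1 t=4,i=1
  #.#..|#  b20=1 t=1,i=0
  #..##|.  b19=0 t=0,i=6
  #..#.|#  b18=1 t=3,i=13
  #...#|#  b17=1 t=1,i=2
  #....|#  b16=1 t=0,i=10
  .####|#  b15=1 t=1,i=8
  .###.|.  b14=0 t=0,i=3
  .##.#|.  b13=0 t=2,i=0
  .##..|#  b12=1 t=0,i=8
  .#.##|.  b11=0 t=0,i=1
  .#.#.|.  b10=0 t=4,i=2
  .#..#|.  b9=0 t=1,i=5
  .#...|.  b8=0 t=1,i=1
  ..###|#  b7=1 t=1,i=7
  ..##.|#  b6=1 t=0,i=7
  ..#.#|#  b5=1 t=0,i=0
  ..#..|.  b4=0 t=1,i=4
  ...##|#  b3=1 t=2,i=6
  ...#.|.  b2=0 t=0,i=14
  ....#|#  b1=1 t=0,i=13
  .....|#  b0=1 t=0,i=11
  bits 10011101011101111001000011101011 = 2641858795

2641858795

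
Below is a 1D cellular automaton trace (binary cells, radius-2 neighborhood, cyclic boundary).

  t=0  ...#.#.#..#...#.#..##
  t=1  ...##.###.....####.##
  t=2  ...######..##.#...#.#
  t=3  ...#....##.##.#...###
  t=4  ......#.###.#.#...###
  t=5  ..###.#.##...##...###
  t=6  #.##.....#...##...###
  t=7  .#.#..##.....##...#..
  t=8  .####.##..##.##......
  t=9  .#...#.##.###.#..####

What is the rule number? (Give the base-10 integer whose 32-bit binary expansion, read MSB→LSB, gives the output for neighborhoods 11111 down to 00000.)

445675235

  #####|.  b31=0 t=2,i=5
  ####.|.  b30=0 t=1,i=16
  ###.#|.  b29=0 t=1,i=17
  ###..|#  b28=1 t=1,i=8
  ##.##|#  b27=1 t=1,i=5
  ##.#.|.  b26=0 t=2,i=13
  ##..#|#  b25=1 t=2,i=9
  ##...|.  b24=0 t=0,i=0
  #.###|#  b23=1 t=1,i=6
  #.##.|.  b22=0 t=1,i=19
  #.#.#|.  b21=0 t=0,i=5
  #.#..|#  b20=1 t=0,i=7
  #..##|.  b19=0 t=0,i=18
  #..#.|.  b18=0 t=0,i=9
  #...#|.  b17=0 t=0,i=1
  #....|.  b16=0 t=1,i=10
  .####|.  b15=0 t=1,i=15
  .###.|#  b14=1 t=1,i=7
  .##.#|#  b13=1 t=1,i=4
  .##..|#  b12=1 t=0,i=20
  .#.##|.  b11=0 t=4,i=7
  .#.#.|#  b10=1 t=0,i=4
  .#..#|#  b9=1 t=0,i=8
  .#...|.  b8=0 t=0,i=11
  ..###|#  b7=1 t=1,i=14
  ..##.|#  b6=1 t=0,i=19
  ..#.#|#  b5=1 t=0,i=3
  ..#..|.  b4=0 t=0,i=10
  ...##|.  b3=0 t=1,i=2
  ...#.|.  b2=0 t=0,i=2
  ....#|#  b1=1 t=1,i=12
  .....|#  b0=1 t=1,i=11
  bits 00011010100100000111011011100011 = 445675235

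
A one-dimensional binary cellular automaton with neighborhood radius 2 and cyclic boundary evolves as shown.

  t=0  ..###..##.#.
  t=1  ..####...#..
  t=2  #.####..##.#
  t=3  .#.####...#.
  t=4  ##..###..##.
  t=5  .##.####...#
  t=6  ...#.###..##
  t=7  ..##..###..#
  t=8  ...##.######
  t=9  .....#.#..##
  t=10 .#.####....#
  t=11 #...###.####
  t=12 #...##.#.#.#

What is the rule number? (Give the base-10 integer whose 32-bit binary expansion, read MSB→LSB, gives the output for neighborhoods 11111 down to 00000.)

  nb #####: next=.  (t=8,i=8, bit31=0)
  nb ####.: next=#  (t=1,i=4, bit30=1)
  nb ###.#: next=.  (t=11,i=6, bit29=0)
  nb ###..: next=#  (t=0,i=4, bit28=1)
  nb ##.##: next=#  (t=2,i=1, bit27=1)
  nb ##.#.: next=#  (t=0,i=9, bit26=1)
  nb ##..#: next=#  (t=0,i=5, bit25=1)
  nb ##...: next=.  (t=1,i=6, bit24=0)
  nb #.###: next=.  (t=2,i=2, bit23=0)
  nb #.##.: next=.  (t=2,i=11, bit22=0)
  nb #.#.#: next=.  (t=10,i=1, bit21=0)
  nb #.#..: next=.  (t=0,i=10, bit20=0)
  nb #..##: next=.  (t=0,i=6, bit19=0)
  nb #..#.: next=#  (t=3,i=0, bit18=1)
  nb #...#: next=.  (t=0,i=0, bit17=0)
  nb #....: next=#  (t=1,i=11, bit16=1)
  nb .####: next=#  (t=1,i=3, bit15=1)
  nb .###.: next=#  (t=0,i=3, bit14=1)
  nb .##.#: next=.  (t=0,i=8, bit13=0)
  nb .##..: next=#  (t=4,i=1, bit12=1)
  nb .#.##: next=.  (t=3,i=2, bit11=0)
  nb .#.#.: next=#  (t=9,i=6, bit10=1)
  nb .#..#: next=.  (t=3,i=11, bit9=0)
  nb .#...: next=.  (t=0,i=11, bit8=0)
  nb ..###: next=#  (t=0,i=2, bit7=1)
  nb ..##.: next=.  (t=0,i=7, bit6=0)
  nb ..#.#: next=#  (t=3,i=1, bit5=1)
  nb ..#..: next=#  (t=1,i=9, bit4=1)
  nb ...##: next=.  (t=0,i=1, bit3=0)
  nb ...#.: next=#  (t=1,i=8, bit2=1)
  nb ....#: next=#  (t=1,i=0, bit1=1)
  nb .....: next=.  (t=9,i=2, bit0=0)
  bits 01011110000001011101010010110110 = 1577440438

1577440438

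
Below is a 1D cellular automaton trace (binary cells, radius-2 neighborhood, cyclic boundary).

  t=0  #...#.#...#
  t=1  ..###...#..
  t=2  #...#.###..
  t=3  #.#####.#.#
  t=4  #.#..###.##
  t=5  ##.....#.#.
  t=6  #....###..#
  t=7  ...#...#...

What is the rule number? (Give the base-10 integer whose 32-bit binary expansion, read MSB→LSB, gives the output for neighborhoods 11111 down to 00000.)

1959143478

  ##### -> .   bit 31 = 0  t=3,i=4
  ####. -> #   bit 30 = 1  t=3,i=5
  ###.# -> #   bit 29 = 1  t=3,i=6
  ###.. -> #   bit 28 = 1  t=1,i=4
  ##.## -> .   bit 27 = 0  t=3,i=1
  ##.#. -> #   bit 26 = 1  t=3,i=7
  ##..# -> .   bit 25 = 0  t=2,i=9
  ##... -> .   bit 24 = 0  t=0,i=1
  #.### -> #   bit 23 = 1  t=2,i=6
  #.##. -> #   bit 22 = 1  t=3,i=10
  #.#.# -> .   bit 21 = 0  t=3,i=8
  #.#.. -> .   bit 20 = 0  t=0,i=6
  #..## -> .   bit 19 = 0  t=4,i=4
  #..#. -> #   bit 18 = 1  t=2,i=10
  #...# -> #   bit 17 = 1  t=0,i=2
  #.... -> .   bit 16 = 0  t=1,i=10
  .#### -> .   bit 15 = 0  t=3,i=3
  .###. -> .   bit 14 = 0  t=1,i=3
  .##.# -> #   bit 13 = 1  t=3,i=0
  .##.. -> .   bit 12 = 0  t=0,i=0
  .#.## -> #   bit 11 = 1  t=2,i=5
  .#.#. -> .   bit 10 = 0  t=0,i=5
  .#..# -> .   bit 9 = 0  t=4,i=3
  .#... -> .   bit 8 = 0  t=0,i=7
  ..### -> .   bit 7 = 0  t=1,i=2
  ..##. -> .   bit 6 = 0  t=0,i=10
  ..#.# -> #   bit 5 = 1  t=0,i=4
  ..#.. -> #   bit 4 = 1  t=1,i=8
  ...## -> .   bit 3 = 0  t=0,i=9
  ...#. -> #   bit 2 = 1  t=0,i=3
  ....# -> #   bit 1 = 1  t=1,i=0
  ..... -> .   bit 0 = 0  t=5,i=4
  bits 01110100110001100010100000110110 = 1959143478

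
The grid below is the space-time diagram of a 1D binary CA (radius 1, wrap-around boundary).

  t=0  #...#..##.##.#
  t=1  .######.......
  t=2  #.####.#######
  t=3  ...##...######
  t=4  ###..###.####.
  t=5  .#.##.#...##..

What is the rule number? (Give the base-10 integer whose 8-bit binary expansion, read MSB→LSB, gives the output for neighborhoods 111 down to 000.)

151

  [7] ### => #  t=1,i=2
  [6] ##. => .  t=0,i=0
  [5] #.# => .  t=0,i=9
  [4] #.. => #  t=0,i=1
  [3] .## => .  t=0,i=7
  [2] .#. => #  t=0,i=4
  [1] ..# => #  t=0,i=3
  [0] ... => #  t=0,i=2
  bits 10010111 = 151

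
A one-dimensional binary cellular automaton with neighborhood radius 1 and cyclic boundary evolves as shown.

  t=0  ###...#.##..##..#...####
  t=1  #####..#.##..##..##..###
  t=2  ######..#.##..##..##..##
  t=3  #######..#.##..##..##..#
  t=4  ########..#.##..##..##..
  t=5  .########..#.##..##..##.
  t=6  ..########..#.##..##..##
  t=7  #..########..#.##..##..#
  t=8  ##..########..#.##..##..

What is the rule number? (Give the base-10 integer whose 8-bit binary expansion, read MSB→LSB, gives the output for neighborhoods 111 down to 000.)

241

  ###|#  b7=1 t=0,i=0
  ##.|#  b6=1 t=0,i=2
  #.#|#  b5=1 t=0,i=7
  #..|#  b4=1 t=0,i=3
  .##|.  b3=0 t=0,i=8
  .#.|.  b2=0 t=0,i=6
  ..#|.  b1=0 t=0,i=5
  ...|#  b0=1 t=0,i=4
  bits 11110001 = 241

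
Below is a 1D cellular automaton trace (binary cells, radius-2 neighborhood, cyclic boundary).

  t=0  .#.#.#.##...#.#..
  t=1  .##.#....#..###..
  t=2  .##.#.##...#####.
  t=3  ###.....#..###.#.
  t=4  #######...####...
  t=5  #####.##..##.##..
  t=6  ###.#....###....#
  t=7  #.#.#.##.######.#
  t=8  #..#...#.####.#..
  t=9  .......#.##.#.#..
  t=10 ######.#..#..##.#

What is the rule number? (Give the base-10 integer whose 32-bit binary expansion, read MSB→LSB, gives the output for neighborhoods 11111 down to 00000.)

2979652835

  ##### -> #   bit 31 = 1  t=2,i=13
  ####. -> .   bit 30 = 0  t=2,i=14
  ###.# -> #   bit 29 = 1  t=3,i=13
  ###.. -> #   bit 28 = 1  t=1,i=14
  ##.## -> .   bit 27 = 0  t=5,i=5
  ##.#. -> .   bit 26 = 0  t=1,i=3
  ##..# -> .   bit 25 = 0  t=2,i=16
  ##... -> #   bit 24 = 1  t=0,i=9
  #.### -> #   bit 23 = 1  t=3,i=0
  #.##. -> .   bit 22 = 0  t=0,i=7
  #.#.# -> .   bit 21 = 0  t=0,i=3
  #.#.. -> #   bit 20 = 1  t=0,i=14
  #..## -> #   bit 19 = 1  t=1,i=11
  #..#. -> .   bit 18 = 0  t=8,i=2
  #...# -> .   bit 17 = 0  t=0,i=10
  #.... -> #   bit 16 = 1  t=1,i=6
  .#### -> #   bit 15 = 1  t=2,i=12
  .###. -> #   bit 14 = 1  t=1,i=13
  .##.# -> #   bit 13 = 1  t=1,i=2
  .##.. -> .   bit 12 = 0  t=0,i=8
  .#.## -> .   bit 11 = 0  t=0,i=6
  .#.#. -> #   bit 10 = 1  t=0,i=2
  .#..# -> .   bit 9 = 0  t=1,i=10
  .#... -> .   bit 8 = 0  t=0,i=15
  ..### -> #   bit 7 = 1  t=1,i=12
  ..##. -> #   bit 6 = 1  t=1,i=1
  ..#.# -> #   bit 5 = 1  t=0,i=1
  ..#.. -> .   bit 4 = 0  t=1,i=9
  ...## -> .   bit 3 = 0  t=1,i=0
  ...#. -> .   bit 2 = 0  t=0,i=0
  ....# -> #   bit 1 = 1  t=1,i=7
  ..... -> #   bit 0 = 1  t=3,i=5
  bits 10110001100110011110010011100011 = 2979652835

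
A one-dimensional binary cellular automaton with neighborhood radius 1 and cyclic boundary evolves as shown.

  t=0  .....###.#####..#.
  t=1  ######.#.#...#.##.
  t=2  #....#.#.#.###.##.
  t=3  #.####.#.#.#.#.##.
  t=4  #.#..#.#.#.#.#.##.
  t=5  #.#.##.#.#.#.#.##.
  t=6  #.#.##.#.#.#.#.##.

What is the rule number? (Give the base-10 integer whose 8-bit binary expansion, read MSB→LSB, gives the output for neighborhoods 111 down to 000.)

  ###|.  b7=0 t=0,i=6
  ##.|#  b6=1 t=0,i=7
  #.#|.  b5=0 t=0,i=8
  #..|.  b4=0 t=0,i=14
  .##|#  b3=1 t=0,i=5
  .#.|#  b2=1 t=0,i=16
  ..#|#  b1=1 t=0,i=4
  ...|#  b0=1 t=0,i=0
  bits 01001111 = 79

79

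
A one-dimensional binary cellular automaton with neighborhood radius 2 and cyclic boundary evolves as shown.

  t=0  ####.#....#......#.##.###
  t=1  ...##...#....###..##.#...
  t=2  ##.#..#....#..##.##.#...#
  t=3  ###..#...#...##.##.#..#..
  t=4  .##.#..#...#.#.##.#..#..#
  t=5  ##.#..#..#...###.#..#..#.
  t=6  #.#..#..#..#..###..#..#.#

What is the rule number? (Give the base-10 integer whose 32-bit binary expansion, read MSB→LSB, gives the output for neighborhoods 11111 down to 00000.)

1013860419

  [31] ##### => .  t=0,i=0
  [30] ####. => .  t=0,i=2
  [29] ###.# => #  t=0,i=3
  [28] ###.. => #  t=1,i=15
  [27] ##.## => #  t=0,i=21
  [26] ##.#. => #  t=0,i=4
  [25] ##..# => .  t=1,i=16
  [24] ##... => .  t=1,i=5
  [23] #.### => .  t=0,i=22
  [22] #.##. => #  t=0,i=19
  [21] #.#.# => #  t=4,i=13
  [20] #.#.. => .  t=0,i=5
  [19] #..## => #  t=1,i=17
  [18] #..#. => #  t=2,i=5
  [17] #...# => #  t=1,i=6
  [16] #.... => .  t=0,i=7
  [15] .#### => .  t=0,i=23
  [14] .###. => #  t=1,i=14
  [13] .##.# => .  t=0,i=20
  [12] .##.. => .  t=1,i=4
  [11] .#.## => #  t=0,i=18
  [10] .#.#. => .  t=4,i=12
  [9] .#..# => .  t=2,i=4
  [8] .#... => .  t=0,i=6
  [7] ..### => .  t=1,i=13
  [6] ..##. => #  t=1,i=3
  [5] ..#.# => .  t=0,i=17
  [4] ..#.. => .  t=0,i=10
  [3] ...## => .  t=1,i=2
  [2] ...#. => .  t=0,i=9
  [1] ....# => #  t=0,i=8
  [0] ..... => #  t=0,i=13
  bits 00111100011011100100100001000011 = 1013860419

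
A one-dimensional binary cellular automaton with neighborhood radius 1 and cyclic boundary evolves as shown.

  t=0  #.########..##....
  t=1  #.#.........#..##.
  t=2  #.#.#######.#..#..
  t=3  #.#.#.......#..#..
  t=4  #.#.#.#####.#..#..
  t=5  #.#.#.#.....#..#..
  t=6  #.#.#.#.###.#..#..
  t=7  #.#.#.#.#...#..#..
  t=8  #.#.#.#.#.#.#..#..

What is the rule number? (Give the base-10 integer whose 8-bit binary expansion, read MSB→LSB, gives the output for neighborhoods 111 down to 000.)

13

  nb ###: next=.  (t=0,i=3, bit7=0)
  nb ##.: next=.  (t=0,i=9, bit6=0)
  nb #.#: next=.  (t=0,i=1, bit5=0)
  nb #..: next=.  (t=0,i=10, bit4=0)
  nb .##: next=#  (t=0,i=2, bit3=1)
  nb .#.: next=#  (t=0,i=0, bit2=1)
  nb ..#: next=.  (t=0,i=11, bit1=0)
  nb ...: next=#  (t=0,i=15, bit0=1)
  bits 00001101 = 13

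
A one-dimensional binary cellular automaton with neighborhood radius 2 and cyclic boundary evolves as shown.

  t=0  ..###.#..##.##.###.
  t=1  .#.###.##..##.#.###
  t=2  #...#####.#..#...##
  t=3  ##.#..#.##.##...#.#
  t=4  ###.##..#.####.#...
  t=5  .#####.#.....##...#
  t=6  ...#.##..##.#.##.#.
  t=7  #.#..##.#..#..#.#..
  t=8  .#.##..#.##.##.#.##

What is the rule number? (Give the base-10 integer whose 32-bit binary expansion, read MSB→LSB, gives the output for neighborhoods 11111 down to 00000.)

  ##### -> #   bit 31 = 1  t=2,i=6
  ####. -> .   bit 30 = 0  t=2,i=7
  ###.# -> #   bit 29 = 1  t=0,i=4
  ###.. -> #   bit 28 = 1  t=0,i=17
  ##.## -> #   bit 27 = 1  t=0,i=11
  ##.#. -> #   bit 26 = 1  t=0,i=5
  ##..# -> .   bit 25 = 0  t=1,i=9
  ##... -> #   bit 24 = 1  t=0,i=18
  #.### -> .   bit 23 = 0  t=0,i=15
  #.##. -> #   bit 22 = 1  t=0,i=12
  #.#.# -> .   bit 21 = 0  t=1,i=1
  #.#.. -> .   bit 20 = 0  t=0,i=6
  #..## -> #   bit 19 = 1  t=0,i=8
  #..#. -> #   bit 18 = 1  t=2,i=12
  #...# -> .   bit 17 = 0  t=0,i=0
  #.... -> #   bit 16 = 1  t=5,i=9
  .#### -> .   bit 15 = 0  t=2,i=5
  .###. -> #   bit 14 = 1  t=0,i=3
  .##.# -> .   bit 13 = 0  t=0,i=10
  .##.. -> #   bit 12 = 1  t=1,i=8
  .#.## -> .   bit 11 = 0  t=1,i=2
  .#.#. -> #   bit 10 = 1  t=7,i=1
  .#..# -> #   bit 9 = 1  t=0,i=7
  .#... -> .   bit 8 = 0  t=2,i=14
  ..### -> .   bit 7 = 0  t=0,i=2
  ..##. -> .   bit 6 = 0  t=0,i=9
  ..#.# -> .   bit 5 = 0  t=3,i=6
  ..#.. -> .   bit 4 = 0  t=2,i=13
  ...## -> #   bit 3 = 1  t=0,i=1
  ...#. -> #   bit 2 = 1  t=3,i=15
  ....# -> .   bit 1 = 0  t=5,i=11
  ..... -> #   bit 0 = 1  t=5,i=10
  bits 10111101010011010101011000001101 = 3175962125

3175962125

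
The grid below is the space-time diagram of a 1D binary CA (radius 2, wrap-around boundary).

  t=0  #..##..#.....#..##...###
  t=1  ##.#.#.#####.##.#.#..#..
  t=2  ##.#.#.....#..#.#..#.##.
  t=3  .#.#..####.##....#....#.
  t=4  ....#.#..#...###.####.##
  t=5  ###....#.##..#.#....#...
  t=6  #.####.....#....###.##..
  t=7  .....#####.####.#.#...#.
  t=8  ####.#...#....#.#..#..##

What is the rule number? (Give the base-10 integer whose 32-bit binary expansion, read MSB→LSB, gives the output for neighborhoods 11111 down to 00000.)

857809875

  ##### -> .   bit 31 = 0  t=1,i=9
  ####. -> .   bit 30 = 0  t=0,i=23
  ###.# -> #   bit 29 = 1  t=1,i=11
  ###.. -> #   bit 28 = 1  t=0,i=0
  ##.## -> .   bit 27 = 0  t=1,i=12
  ##.#. -> .   bit 26 = 0  t=1,i=2
  ##..# -> #   bit 25 = 1  t=0,i=1
  ##... -> #   bit 24 = 1  t=0,i=18
  #.### -> .   bit 23 = 0  t=1,i=7
  #.##. -> .   bit 22 = 0  t=1,i=13
  #.#.# -> #   bit 21 = 1  t=1,i=3
  #.#.. -> .   bit 20 = 0  t=1,i=18
  #..## -> .   bit 19 = 0  t=0,i=2
  #..#. -> .   bit 18 = 0  t=0,i=6
  #...# -> .   bit 17 = 0  t=0,i=19
  #.... -> #   bit 16 = 1  t=0,i=9
  .#### -> .   bit 15 = 0  t=0,i=22
  .###. -> .   bit 14 = 0  t=4,i=14
  .##.# -> #   bit 13 = 1  t=1,i=1
  .##.. -> .   bit 12 = 0  t=0,i=4
  .#.## -> .   bit 11 = 0  t=1,i=6
  .#.#. -> .   bit 10 = 0  t=1,i=4
  .#..# -> #   bit 9 = 1  t=0,i=14
  .#... -> #   bit 8 = 1  t=0,i=8
  ..### -> #   bit 7 = 1  t=0,i=21
  ..##. -> #   bit 6 = 1  t=0,i=3
  ..#.# -> .   bit 5 = 0  t=2,i=14
  ..#.. -> #   bit 4 = 1  t=0,i=7
  ...## -> .   bit 3 = 0  t=0,i=20
  ...#. -> .   bit 2 = 0  t=0,i=12
  ....# -> #   bit 1 = 1  t=0,i=11
  ..... -> #   bit 0 = 1  t=0,i=10
  bits 00110011001000010010001111010011 = 857809875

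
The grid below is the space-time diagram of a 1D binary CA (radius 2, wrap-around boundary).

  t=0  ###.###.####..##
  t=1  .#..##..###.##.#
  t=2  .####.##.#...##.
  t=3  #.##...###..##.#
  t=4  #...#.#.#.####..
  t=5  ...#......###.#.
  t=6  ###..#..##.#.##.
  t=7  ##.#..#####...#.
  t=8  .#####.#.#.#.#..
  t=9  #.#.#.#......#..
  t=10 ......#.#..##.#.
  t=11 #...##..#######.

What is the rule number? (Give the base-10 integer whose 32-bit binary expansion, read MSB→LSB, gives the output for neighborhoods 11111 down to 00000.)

  nb #####: next=.  (t=0,i=0, bit31=0)
  nb ####.: next=#  (t=0,i=1, bit30=1)
  nb ###.#: next=.  (t=0,i=2, bit29=0)
  nb ###..: next=.  (t=0,i=11, bit28=0)
  nb ##.##: next=.  (t=0,i=3, bit27=0)
  nb ##.#.: next=#  (t=1,i=14, bit26=1)
  nb ##..#: next=#  (t=0,i=12, bit25=1)
  nb ##...: next=#  (t=3,i=4, bit24=1)
  nb #.###: next=#  (t=0,i=4, bit23=1)
  nb #.##.: next=.  (t=1,i=12, bit22=0)
  nb #.#.#: next=.  (t=1,i=15, bit21=0)
  nb #.#..: next=#  (t=1,i=1, bit20=1)
  nb #..##: next=#  (t=0,i=13, bit19=1)
  nb #..#.: next=.  (t=4,i=15, bit18=0)
  nb #...#: next=.  (t=2,i=11, bit17=0)
  nb #....: next=#  (t=5,i=0, bit16=1)
  nb .####: next=#  (t=0,i=9, bit15=1)
  nb .###.: next=#  (t=0,i=5, bit14=1)
  nb .##.#: next=#  (t=1,i=13, bit13=1)
  nb .##..: next=.  (t=1,i=5, bit12=0)
  nb .#.##: next=.  (t=4,i=9, bit11=0)
  nb .#.#.: next=.  (t=1,i=0, bit10=0)
  nb .#..#: next=#  (t=1,i=2, bit9=1)
  nb .#...: next=.  (t=2,i=10, bit8=0)
  nb ..###: next=.  (t=0,i=14, bit7=0)
  nb ..##.: next=#  (t=1,i=4, bit6=1)
  nb ..#.#: next=.  (t=4,i=4, bit5=0)
  nb ..#..: next=.  (t=4,i=0, bit4=0)
  nb ...##: next=#  (t=2,i=12, bit3=1)
  nb ...#.: next=#  (t=4,i=3, bit2=1)
  nb ....#: next=#  (t=5,i=1, bit1=1)
  nb .....: next=.  (t=5,i=6, bit0=0)
  bits 01000111100110011110001001001110 = 1201267278

1201267278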